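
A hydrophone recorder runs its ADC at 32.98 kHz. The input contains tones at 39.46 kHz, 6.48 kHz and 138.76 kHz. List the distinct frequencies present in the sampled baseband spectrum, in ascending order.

fs/2 = 16.49 kHz.
39.46 kHz mod fs = 6.48 kHz.
6.48 kHz ≤ fs/2 = 16.49 kHz, appears at 6.48 kHz.
6.48 kHz ≤ fs/2 = 16.49 kHz, passes unchanged.
138.76 kHz mod fs = 6.84 kHz.
6.84 kHz ≤ fs/2 = 16.49 kHz, appears at 6.84 kHz.
Distinct values: {6.48 kHz, 6.84 kHz}.

6.48 kHz, 6.84 kHz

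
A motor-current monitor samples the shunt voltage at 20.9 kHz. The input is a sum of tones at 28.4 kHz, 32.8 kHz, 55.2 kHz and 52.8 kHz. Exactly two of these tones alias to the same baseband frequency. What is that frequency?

fs/2 = 10.45 kHz.
28.4 kHz mod fs = 7.5 kHz.
7.5 kHz ≤ fs/2 = 10.45 kHz, appears at 7.5 kHz.
32.8 kHz mod fs = 11.9 kHz.
11.9 kHz > fs/2 = 10.45 kHz, folds to fs − 11.9 kHz = 9 kHz.
55.2 kHz mod fs = 13.4 kHz.
13.4 kHz > fs/2 = 10.45 kHz, folds to fs − 13.4 kHz = 7.5 kHz.
52.8 kHz mod fs = 11 kHz.
11 kHz > fs/2 = 10.45 kHz, folds to fs − 11 kHz = 9.9 kHz.
28.4 kHz and 55.2 kHz both map to 7.5 kHz.

7.5 kHz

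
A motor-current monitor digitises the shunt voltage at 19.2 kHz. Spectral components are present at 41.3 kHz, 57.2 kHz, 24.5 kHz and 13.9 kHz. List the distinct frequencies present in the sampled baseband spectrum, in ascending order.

0.4 kHz, 2.9 kHz, 5.3 kHz

fs/2 = 9.6 kHz.
41.3 kHz mod fs = 2.9 kHz.
2.9 kHz ≤ fs/2 = 9.6 kHz, appears at 2.9 kHz.
57.2 kHz mod fs = 18.8 kHz.
18.8 kHz > fs/2 = 9.6 kHz, folds to fs − 18.8 kHz = 0.4 kHz.
24.5 kHz mod fs = 5.3 kHz.
5.3 kHz ≤ fs/2 = 9.6 kHz, appears at 5.3 kHz.
13.9 kHz > fs/2 = 9.6 kHz, folds to fs − 13.9 kHz = 5.3 kHz.
Distinct values: {0.4 kHz, 2.9 kHz, 5.3 kHz}.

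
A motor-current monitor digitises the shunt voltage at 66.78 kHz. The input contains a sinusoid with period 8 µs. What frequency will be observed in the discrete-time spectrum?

T = 8 µs → f = 1/T = 125 kHz.
125 kHz mod fs = 58.22 kHz.
58.22 kHz > fs/2 = 33.39 kHz, folds to fs − 58.22 kHz = 8.56 kHz.

8.56 kHz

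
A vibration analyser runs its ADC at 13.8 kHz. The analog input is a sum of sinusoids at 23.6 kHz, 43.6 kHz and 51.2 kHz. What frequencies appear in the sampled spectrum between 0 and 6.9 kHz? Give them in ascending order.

fs/2 = 6.9 kHz.
23.6 kHz mod fs = 9.8 kHz.
9.8 kHz > fs/2 = 6.9 kHz, folds to fs − 9.8 kHz = 4 kHz.
43.6 kHz mod fs = 2.2 kHz.
2.2 kHz ≤ fs/2 = 6.9 kHz, appears at 2.2 kHz.
51.2 kHz mod fs = 9.8 kHz.
9.8 kHz > fs/2 = 6.9 kHz, folds to fs − 9.8 kHz = 4 kHz.
Distinct values: {2.2 kHz, 4 kHz}.

2.2 kHz, 4 kHz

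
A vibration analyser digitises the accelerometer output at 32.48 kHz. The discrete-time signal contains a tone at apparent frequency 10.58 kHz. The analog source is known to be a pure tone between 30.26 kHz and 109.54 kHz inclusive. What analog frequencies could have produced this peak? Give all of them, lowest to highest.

Frequencies that alias to 10.58 kHz are k·fs ± 10.58 kHz for integer k ≥ 0.
k=0: 10.58 kHz.
k=1: 21.9 kHz, 43.06 kHz.
k=2: 54.38 kHz, 75.54 kHz.
k=3: 86.86 kHz, 108.02 kHz.
k=4: 119.34 kHz, 140.5 kHz.
Within [30.26 kHz, 109.54 kHz]: 43.06 kHz, 54.38 kHz, 75.54 kHz, 86.86 kHz, 108.02 kHz.

43.06 kHz, 54.38 kHz, 75.54 kHz, 86.86 kHz, 108.02 kHz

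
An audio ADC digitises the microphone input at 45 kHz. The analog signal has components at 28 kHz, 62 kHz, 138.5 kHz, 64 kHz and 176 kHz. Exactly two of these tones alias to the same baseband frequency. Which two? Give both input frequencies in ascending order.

fs/2 = 22.5 kHz.
28 kHz > fs/2 = 22.5 kHz, folds to fs − 28 kHz = 17 kHz.
62 kHz mod fs = 17 kHz.
17 kHz ≤ fs/2 = 22.5 kHz, appears at 17 kHz.
138.5 kHz mod fs = 3.5 kHz.
3.5 kHz ≤ fs/2 = 22.5 kHz, appears at 3.5 kHz.
64 kHz mod fs = 19 kHz.
19 kHz ≤ fs/2 = 22.5 kHz, appears at 19 kHz.
176 kHz mod fs = 41 kHz.
41 kHz > fs/2 = 22.5 kHz, folds to fs − 41 kHz = 4 kHz.
28 kHz and 62 kHz both map to 17 kHz.

28 kHz, 62 kHz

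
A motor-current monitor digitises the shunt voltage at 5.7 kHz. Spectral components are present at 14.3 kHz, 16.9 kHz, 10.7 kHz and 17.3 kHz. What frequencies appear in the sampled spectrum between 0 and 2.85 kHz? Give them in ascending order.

fs/2 = 2.85 kHz.
14.3 kHz mod fs = 2.9 kHz.
2.9 kHz > fs/2 = 2.85 kHz, folds to fs − 2.9 kHz = 2.8 kHz.
16.9 kHz mod fs = 5.5 kHz.
5.5 kHz > fs/2 = 2.85 kHz, folds to fs − 5.5 kHz = 0.2 kHz.
10.7 kHz mod fs = 5 kHz.
5 kHz > fs/2 = 2.85 kHz, folds to fs − 5 kHz = 0.7 kHz.
17.3 kHz mod fs = 0.2 kHz.
0.2 kHz ≤ fs/2 = 2.85 kHz, appears at 0.2 kHz.
Distinct values: {0.2 kHz, 0.7 kHz, 2.8 kHz}.

0.2 kHz, 0.7 kHz, 2.8 kHz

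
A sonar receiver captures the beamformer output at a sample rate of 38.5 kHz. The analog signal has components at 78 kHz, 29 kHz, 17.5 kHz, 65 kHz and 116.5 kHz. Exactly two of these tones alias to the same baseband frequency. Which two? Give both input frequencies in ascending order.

fs/2 = 19.25 kHz.
78 kHz mod fs = 1 kHz.
1 kHz ≤ fs/2 = 19.25 kHz, appears at 1 kHz.
29 kHz > fs/2 = 19.25 kHz, folds to fs − 29 kHz = 9.5 kHz.
17.5 kHz ≤ fs/2 = 19.25 kHz, passes unchanged.
65 kHz mod fs = 26.5 kHz.
26.5 kHz > fs/2 = 19.25 kHz, folds to fs − 26.5 kHz = 12 kHz.
116.5 kHz mod fs = 1 kHz.
1 kHz ≤ fs/2 = 19.25 kHz, appears at 1 kHz.
78 kHz and 116.5 kHz both map to 1 kHz.

78 kHz, 116.5 kHz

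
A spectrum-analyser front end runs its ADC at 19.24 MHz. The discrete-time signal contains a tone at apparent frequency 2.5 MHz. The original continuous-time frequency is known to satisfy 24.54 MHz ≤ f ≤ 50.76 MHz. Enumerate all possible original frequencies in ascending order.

35.98 MHz, 40.98 MHz

Frequencies that alias to 2.5 MHz are k·fs ± 2.5 MHz for integer k ≥ 0.
k=0: 2.5 MHz.
k=1: 16.74 MHz, 21.74 MHz.
k=2: 35.98 MHz, 40.98 MHz.
k=3: 55.22 MHz, 60.22 MHz.
Within [24.54 MHz, 50.76 MHz]: 35.98 MHz, 40.98 MHz.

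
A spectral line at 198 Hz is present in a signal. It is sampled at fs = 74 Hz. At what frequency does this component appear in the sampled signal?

24 Hz

198 Hz mod fs = 50 Hz.
50 Hz > fs/2 = 37 Hz, folds to fs − 50 Hz = 24 Hz.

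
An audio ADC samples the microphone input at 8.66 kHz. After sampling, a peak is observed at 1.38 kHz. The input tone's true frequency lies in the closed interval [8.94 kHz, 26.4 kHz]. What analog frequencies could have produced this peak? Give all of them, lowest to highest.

Frequencies that alias to 1.38 kHz are k·fs ± 1.38 kHz for integer k ≥ 0.
k=0: 1.38 kHz.
k=1: 7.28 kHz, 10.04 kHz.
k=2: 15.94 kHz, 18.7 kHz.
k=3: 24.6 kHz, 27.36 kHz.
k=4: 33.26 kHz, 36.02 kHz.
Within [8.94 kHz, 26.4 kHz]: 10.04 kHz, 15.94 kHz, 18.7 kHz, 24.6 kHz.

10.04 kHz, 15.94 kHz, 18.7 kHz, 24.6 kHz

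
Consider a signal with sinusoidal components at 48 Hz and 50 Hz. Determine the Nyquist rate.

100 Hz

Highest-frequency component: 50 Hz.
Nyquist rate = 2 × 50 Hz = 100 Hz.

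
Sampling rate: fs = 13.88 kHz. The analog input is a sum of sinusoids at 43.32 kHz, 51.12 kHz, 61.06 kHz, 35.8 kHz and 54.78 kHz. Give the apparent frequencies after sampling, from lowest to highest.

fs/2 = 6.94 kHz.
43.32 kHz mod fs = 1.68 kHz.
1.68 kHz ≤ fs/2 = 6.94 kHz, appears at 1.68 kHz.
51.12 kHz mod fs = 9.48 kHz.
9.48 kHz > fs/2 = 6.94 kHz, folds to fs − 9.48 kHz = 4.4 kHz.
61.06 kHz mod fs = 5.54 kHz.
5.54 kHz ≤ fs/2 = 6.94 kHz, appears at 5.54 kHz.
35.8 kHz mod fs = 8.04 kHz.
8.04 kHz > fs/2 = 6.94 kHz, folds to fs − 8.04 kHz = 5.84 kHz.
54.78 kHz mod fs = 13.14 kHz.
13.14 kHz > fs/2 = 6.94 kHz, folds to fs − 13.14 kHz = 0.74 kHz.
Distinct values: {0.74 kHz, 1.68 kHz, 4.4 kHz, 5.54 kHz, 5.84 kHz}.

0.74 kHz, 1.68 kHz, 4.4 kHz, 5.54 kHz, 5.84 kHz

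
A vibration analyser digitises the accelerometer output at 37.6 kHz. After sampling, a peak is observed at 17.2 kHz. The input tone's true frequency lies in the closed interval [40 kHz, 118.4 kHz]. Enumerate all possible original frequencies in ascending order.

Frequencies that alias to 17.2 kHz are k·fs ± 17.2 kHz for integer k ≥ 0.
k=0: 17.2 kHz.
k=1: 20.4 kHz, 54.8 kHz.
k=2: 58 kHz, 92.4 kHz.
k=3: 95.6 kHz, 130 kHz.
k=4: 133.2 kHz, 167.6 kHz.
Within [40 kHz, 118.4 kHz]: 54.8 kHz, 58 kHz, 92.4 kHz, 95.6 kHz.

54.8 kHz, 58 kHz, 92.4 kHz, 95.6 kHz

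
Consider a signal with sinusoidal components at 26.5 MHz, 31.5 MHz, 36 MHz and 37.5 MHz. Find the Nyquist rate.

Highest-frequency component: 37.5 MHz.
Nyquist rate = 2 × 37.5 MHz = 75 MHz.

75 MHz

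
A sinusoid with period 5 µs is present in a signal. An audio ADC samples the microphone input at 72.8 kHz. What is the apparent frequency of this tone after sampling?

T = 5 µs → f = 1/T = 200 kHz.
200 kHz mod fs = 54.4 kHz.
54.4 kHz > fs/2 = 36.4 kHz, folds to fs − 54.4 kHz = 18.4 kHz.

18.4 kHz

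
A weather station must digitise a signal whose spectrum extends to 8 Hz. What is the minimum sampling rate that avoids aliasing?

Nyquist rate = 2 × 8 Hz = 16 Hz.

16 Hz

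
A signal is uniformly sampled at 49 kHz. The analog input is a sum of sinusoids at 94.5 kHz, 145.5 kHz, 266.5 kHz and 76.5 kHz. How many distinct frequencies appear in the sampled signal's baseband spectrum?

fs/2 = 24.5 kHz.
94.5 kHz mod fs = 45.5 kHz.
45.5 kHz > fs/2 = 24.5 kHz, folds to fs − 45.5 kHz = 3.5 kHz.
145.5 kHz mod fs = 47.5 kHz.
47.5 kHz > fs/2 = 24.5 kHz, folds to fs − 47.5 kHz = 1.5 kHz.
266.5 kHz mod fs = 21.5 kHz.
21.5 kHz ≤ fs/2 = 24.5 kHz, appears at 21.5 kHz.
76.5 kHz mod fs = 27.5 kHz.
27.5 kHz > fs/2 = 24.5 kHz, folds to fs − 27.5 kHz = 21.5 kHz.
Distinct values: {1.5 kHz, 3.5 kHz, 21.5 kHz} → 3.

3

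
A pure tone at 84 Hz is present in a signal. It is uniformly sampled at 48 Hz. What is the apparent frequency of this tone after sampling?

84 Hz mod fs = 36 Hz.
36 Hz > fs/2 = 24 Hz, folds to fs − 36 Hz = 12 Hz.

12 Hz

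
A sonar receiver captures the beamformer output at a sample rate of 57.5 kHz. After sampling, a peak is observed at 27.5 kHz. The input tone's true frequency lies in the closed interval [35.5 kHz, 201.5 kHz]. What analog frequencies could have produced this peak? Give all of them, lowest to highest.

Frequencies that alias to 27.5 kHz are k·fs ± 27.5 kHz for integer k ≥ 0.
k=0: 27.5 kHz.
k=1: 30 kHz, 85 kHz.
k=2: 87.5 kHz, 142.5 kHz.
k=3: 145 kHz, 200 kHz.
k=4: 202.5 kHz, 257.5 kHz.
Within [35.5 kHz, 201.5 kHz]: 85 kHz, 87.5 kHz, 142.5 kHz, 145 kHz, 200 kHz.

85 kHz, 87.5 kHz, 142.5 kHz, 145 kHz, 200 kHz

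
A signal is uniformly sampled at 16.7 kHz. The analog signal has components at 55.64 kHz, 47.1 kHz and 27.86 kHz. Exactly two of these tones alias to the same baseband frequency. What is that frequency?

fs/2 = 8.35 kHz.
55.64 kHz mod fs = 5.54 kHz.
5.54 kHz ≤ fs/2 = 8.35 kHz, appears at 5.54 kHz.
47.1 kHz mod fs = 13.7 kHz.
13.7 kHz > fs/2 = 8.35 kHz, folds to fs − 13.7 kHz = 3 kHz.
27.86 kHz mod fs = 11.16 kHz.
11.16 kHz > fs/2 = 8.35 kHz, folds to fs − 11.16 kHz = 5.54 kHz.
27.86 kHz and 55.64 kHz both map to 5.54 kHz.

5.54 kHz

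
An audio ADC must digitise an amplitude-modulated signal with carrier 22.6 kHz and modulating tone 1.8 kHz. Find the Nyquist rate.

48.8 kHz

AM sidebands sit at fc ± fm = 20.8 kHz and 24.4 kHz.
Highest-frequency component: 24.4 kHz.
Nyquist rate = 2 × 24.4 kHz = 48.8 kHz.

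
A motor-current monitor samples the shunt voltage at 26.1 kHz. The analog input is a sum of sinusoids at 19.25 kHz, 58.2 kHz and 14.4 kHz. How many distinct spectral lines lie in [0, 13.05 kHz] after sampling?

fs/2 = 13.05 kHz.
19.25 kHz > fs/2 = 13.05 kHz, folds to fs − 19.25 kHz = 6.85 kHz.
58.2 kHz mod fs = 6 kHz.
6 kHz ≤ fs/2 = 13.05 kHz, appears at 6 kHz.
14.4 kHz > fs/2 = 13.05 kHz, folds to fs − 14.4 kHz = 11.7 kHz.
Distinct values: {6 kHz, 6.85 kHz, 11.7 kHz} → 3.

3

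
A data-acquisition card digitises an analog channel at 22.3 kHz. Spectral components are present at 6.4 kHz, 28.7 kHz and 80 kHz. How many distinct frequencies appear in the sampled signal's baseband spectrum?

fs/2 = 11.15 kHz.
6.4 kHz ≤ fs/2 = 11.15 kHz, passes unchanged.
28.7 kHz mod fs = 6.4 kHz.
6.4 kHz ≤ fs/2 = 11.15 kHz, appears at 6.4 kHz.
80 kHz mod fs = 13.1 kHz.
13.1 kHz > fs/2 = 11.15 kHz, folds to fs − 13.1 kHz = 9.2 kHz.
Distinct values: {6.4 kHz, 9.2 kHz} → 2.

2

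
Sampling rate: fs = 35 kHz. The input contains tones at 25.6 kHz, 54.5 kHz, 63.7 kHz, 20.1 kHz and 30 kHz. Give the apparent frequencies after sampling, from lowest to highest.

5 kHz, 6.3 kHz, 9.4 kHz, 14.9 kHz, 15.5 kHz

fs/2 = 17.5 kHz.
25.6 kHz > fs/2 = 17.5 kHz, folds to fs − 25.6 kHz = 9.4 kHz.
54.5 kHz mod fs = 19.5 kHz.
19.5 kHz > fs/2 = 17.5 kHz, folds to fs − 19.5 kHz = 15.5 kHz.
63.7 kHz mod fs = 28.7 kHz.
28.7 kHz > fs/2 = 17.5 kHz, folds to fs − 28.7 kHz = 6.3 kHz.
20.1 kHz > fs/2 = 17.5 kHz, folds to fs − 20.1 kHz = 14.9 kHz.
30 kHz > fs/2 = 17.5 kHz, folds to fs − 30 kHz = 5 kHz.
Distinct values: {5 kHz, 6.3 kHz, 9.4 kHz, 14.9 kHz, 15.5 kHz}.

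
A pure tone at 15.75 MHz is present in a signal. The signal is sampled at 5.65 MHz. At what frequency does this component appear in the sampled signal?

15.75 MHz mod fs = 4.45 MHz.
4.45 MHz > fs/2 = 2.825 MHz, folds to fs − 4.45 MHz = 1.2 MHz.

1.2 MHz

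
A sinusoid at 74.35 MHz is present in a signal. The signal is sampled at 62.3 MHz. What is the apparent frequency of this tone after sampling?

74.35 MHz mod fs = 12.05 MHz.
12.05 MHz ≤ fs/2 = 31.15 MHz, appears at 12.05 MHz.

12.05 MHz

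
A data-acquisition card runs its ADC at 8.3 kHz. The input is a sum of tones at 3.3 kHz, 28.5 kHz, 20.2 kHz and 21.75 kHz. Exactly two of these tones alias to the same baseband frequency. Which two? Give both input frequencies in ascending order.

fs/2 = 4.15 kHz.
3.3 kHz ≤ fs/2 = 4.15 kHz, passes unchanged.
28.5 kHz mod fs = 3.6 kHz.
3.6 kHz ≤ fs/2 = 4.15 kHz, appears at 3.6 kHz.
20.2 kHz mod fs = 3.6 kHz.
3.6 kHz ≤ fs/2 = 4.15 kHz, appears at 3.6 kHz.
21.75 kHz mod fs = 5.15 kHz.
5.15 kHz > fs/2 = 4.15 kHz, folds to fs − 5.15 kHz = 3.15 kHz.
20.2 kHz and 28.5 kHz both map to 3.6 kHz.

20.2 kHz, 28.5 kHz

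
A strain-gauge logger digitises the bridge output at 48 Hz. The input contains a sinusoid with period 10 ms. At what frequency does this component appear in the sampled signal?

4 Hz

T = 10 ms → f = 1/T = 100 Hz.
100 Hz mod fs = 4 Hz.
4 Hz ≤ fs/2 = 24 Hz, appears at 4 Hz.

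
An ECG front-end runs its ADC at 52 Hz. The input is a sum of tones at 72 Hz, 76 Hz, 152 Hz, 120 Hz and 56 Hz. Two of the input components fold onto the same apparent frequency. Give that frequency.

fs/2 = 26 Hz.
72 Hz mod fs = 20 Hz.
20 Hz ≤ fs/2 = 26 Hz, appears at 20 Hz.
76 Hz mod fs = 24 Hz.
24 Hz ≤ fs/2 = 26 Hz, appears at 24 Hz.
152 Hz mod fs = 48 Hz.
48 Hz > fs/2 = 26 Hz, folds to fs − 48 Hz = 4 Hz.
120 Hz mod fs = 16 Hz.
16 Hz ≤ fs/2 = 26 Hz, appears at 16 Hz.
56 Hz mod fs = 4 Hz.
4 Hz ≤ fs/2 = 26 Hz, appears at 4 Hz.
56 Hz and 152 Hz both map to 4 Hz.

4 Hz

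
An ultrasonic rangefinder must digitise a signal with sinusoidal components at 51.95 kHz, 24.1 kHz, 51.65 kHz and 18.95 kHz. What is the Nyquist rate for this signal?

103.9 kHz

Highest-frequency component: 51.95 kHz.
Nyquist rate = 2 × 51.95 kHz = 103.9 kHz.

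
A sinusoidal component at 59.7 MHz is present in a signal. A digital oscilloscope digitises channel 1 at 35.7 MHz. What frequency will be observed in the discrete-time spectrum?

59.7 MHz mod fs = 24 MHz.
24 MHz > fs/2 = 17.85 MHz, folds to fs − 24 MHz = 11.7 MHz.

11.7 MHz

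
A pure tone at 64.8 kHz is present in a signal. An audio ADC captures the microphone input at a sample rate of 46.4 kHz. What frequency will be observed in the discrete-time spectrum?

18.4 kHz

64.8 kHz mod fs = 18.4 kHz.
18.4 kHz ≤ fs/2 = 23.2 kHz, appears at 18.4 kHz.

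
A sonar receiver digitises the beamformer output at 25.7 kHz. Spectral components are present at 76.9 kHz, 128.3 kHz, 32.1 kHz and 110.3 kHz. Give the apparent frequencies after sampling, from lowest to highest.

fs/2 = 12.85 kHz.
76.9 kHz mod fs = 25.5 kHz.
25.5 kHz > fs/2 = 12.85 kHz, folds to fs − 25.5 kHz = 0.2 kHz.
128.3 kHz mod fs = 25.5 kHz.
25.5 kHz > fs/2 = 12.85 kHz, folds to fs − 25.5 kHz = 0.2 kHz.
32.1 kHz mod fs = 6.4 kHz.
6.4 kHz ≤ fs/2 = 12.85 kHz, appears at 6.4 kHz.
110.3 kHz mod fs = 7.5 kHz.
7.5 kHz ≤ fs/2 = 12.85 kHz, appears at 7.5 kHz.
Distinct values: {0.2 kHz, 6.4 kHz, 7.5 kHz}.

0.2 kHz, 6.4 kHz, 7.5 kHz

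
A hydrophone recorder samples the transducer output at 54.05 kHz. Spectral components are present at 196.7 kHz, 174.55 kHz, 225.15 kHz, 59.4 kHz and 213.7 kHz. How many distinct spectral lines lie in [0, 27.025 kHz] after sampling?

fs/2 = 27.025 kHz.
196.7 kHz mod fs = 34.55 kHz.
34.55 kHz > fs/2 = 27.025 kHz, folds to fs − 34.55 kHz = 19.5 kHz.
174.55 kHz mod fs = 12.4 kHz.
12.4 kHz ≤ fs/2 = 27.025 kHz, appears at 12.4 kHz.
225.15 kHz mod fs = 8.95 kHz.
8.95 kHz ≤ fs/2 = 27.025 kHz, appears at 8.95 kHz.
59.4 kHz mod fs = 5.35 kHz.
5.35 kHz ≤ fs/2 = 27.025 kHz, appears at 5.35 kHz.
213.7 kHz mod fs = 51.55 kHz.
51.55 kHz > fs/2 = 27.025 kHz, folds to fs − 51.55 kHz = 2.5 kHz.
Distinct values: {2.5 kHz, 5.35 kHz, 8.95 kHz, 12.4 kHz, 19.5 kHz} → 5.

5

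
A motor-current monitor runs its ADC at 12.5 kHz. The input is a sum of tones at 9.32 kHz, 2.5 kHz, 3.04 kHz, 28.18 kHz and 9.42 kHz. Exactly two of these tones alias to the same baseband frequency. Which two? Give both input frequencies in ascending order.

fs/2 = 6.25 kHz.
9.32 kHz > fs/2 = 6.25 kHz, folds to fs − 9.32 kHz = 3.18 kHz.
2.5 kHz ≤ fs/2 = 6.25 kHz, passes unchanged.
3.04 kHz ≤ fs/2 = 6.25 kHz, passes unchanged.
28.18 kHz mod fs = 3.18 kHz.
3.18 kHz ≤ fs/2 = 6.25 kHz, appears at 3.18 kHz.
9.42 kHz > fs/2 = 6.25 kHz, folds to fs − 9.42 kHz = 3.08 kHz.
9.32 kHz and 28.18 kHz both map to 3.18 kHz.

9.32 kHz, 28.18 kHz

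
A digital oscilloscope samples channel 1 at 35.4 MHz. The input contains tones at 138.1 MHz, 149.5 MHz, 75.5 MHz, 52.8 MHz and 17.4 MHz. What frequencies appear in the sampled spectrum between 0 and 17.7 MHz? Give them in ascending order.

fs/2 = 17.7 MHz.
138.1 MHz mod fs = 31.9 MHz.
31.9 MHz > fs/2 = 17.7 MHz, folds to fs − 31.9 MHz = 3.5 MHz.
149.5 MHz mod fs = 7.9 MHz.
7.9 MHz ≤ fs/2 = 17.7 MHz, appears at 7.9 MHz.
75.5 MHz mod fs = 4.7 MHz.
4.7 MHz ≤ fs/2 = 17.7 MHz, appears at 4.7 MHz.
52.8 MHz mod fs = 17.4 MHz.
17.4 MHz ≤ fs/2 = 17.7 MHz, appears at 17.4 MHz.
17.4 MHz ≤ fs/2 = 17.7 MHz, passes unchanged.
Distinct values: {3.5 MHz, 4.7 MHz, 7.9 MHz, 17.4 MHz}.

3.5 MHz, 4.7 MHz, 7.9 MHz, 17.4 MHz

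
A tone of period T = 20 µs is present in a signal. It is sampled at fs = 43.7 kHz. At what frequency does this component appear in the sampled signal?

6.3 kHz

T = 20 µs → f = 1/T = 50 kHz.
50 kHz mod fs = 6.3 kHz.
6.3 kHz ≤ fs/2 = 21.85 kHz, appears at 6.3 kHz.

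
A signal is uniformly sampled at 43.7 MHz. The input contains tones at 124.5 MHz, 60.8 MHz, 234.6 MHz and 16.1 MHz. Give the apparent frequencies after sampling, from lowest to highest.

fs/2 = 21.85 MHz.
124.5 MHz mod fs = 37.1 MHz.
37.1 MHz > fs/2 = 21.85 MHz, folds to fs − 37.1 MHz = 6.6 MHz.
60.8 MHz mod fs = 17.1 MHz.
17.1 MHz ≤ fs/2 = 21.85 MHz, appears at 17.1 MHz.
234.6 MHz mod fs = 16.1 MHz.
16.1 MHz ≤ fs/2 = 21.85 MHz, appears at 16.1 MHz.
16.1 MHz ≤ fs/2 = 21.85 MHz, passes unchanged.
Distinct values: {6.6 MHz, 16.1 MHz, 17.1 MHz}.

6.6 MHz, 16.1 MHz, 17.1 MHz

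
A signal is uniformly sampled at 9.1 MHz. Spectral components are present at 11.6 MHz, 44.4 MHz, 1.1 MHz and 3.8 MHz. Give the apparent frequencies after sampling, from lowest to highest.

1.1 MHz, 2.5 MHz, 3.8 MHz

fs/2 = 4.55 MHz.
11.6 MHz mod fs = 2.5 MHz.
2.5 MHz ≤ fs/2 = 4.55 MHz, appears at 2.5 MHz.
44.4 MHz mod fs = 8 MHz.
8 MHz > fs/2 = 4.55 MHz, folds to fs − 8 MHz = 1.1 MHz.
1.1 MHz ≤ fs/2 = 4.55 MHz, passes unchanged.
3.8 MHz ≤ fs/2 = 4.55 MHz, passes unchanged.
Distinct values: {1.1 MHz, 2.5 MHz, 3.8 MHz}.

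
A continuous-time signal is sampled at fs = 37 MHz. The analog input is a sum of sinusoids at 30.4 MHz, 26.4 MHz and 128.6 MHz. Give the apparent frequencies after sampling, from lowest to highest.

fs/2 = 18.5 MHz.
30.4 MHz > fs/2 = 18.5 MHz, folds to fs − 30.4 MHz = 6.6 MHz.
26.4 MHz > fs/2 = 18.5 MHz, folds to fs − 26.4 MHz = 10.6 MHz.
128.6 MHz mod fs = 17.6 MHz.
17.6 MHz ≤ fs/2 = 18.5 MHz, appears at 17.6 MHz.
Distinct values: {6.6 MHz, 10.6 MHz, 17.6 MHz}.

6.6 MHz, 10.6 MHz, 17.6 MHz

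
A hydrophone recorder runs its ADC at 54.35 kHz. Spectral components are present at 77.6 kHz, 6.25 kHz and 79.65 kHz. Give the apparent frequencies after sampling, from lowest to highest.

fs/2 = 27.175 kHz.
77.6 kHz mod fs = 23.25 kHz.
23.25 kHz ≤ fs/2 = 27.175 kHz, appears at 23.25 kHz.
6.25 kHz ≤ fs/2 = 27.175 kHz, passes unchanged.
79.65 kHz mod fs = 25.3 kHz.
25.3 kHz ≤ fs/2 = 27.175 kHz, appears at 25.3 kHz.
Distinct values: {6.25 kHz, 23.25 kHz, 25.3 kHz}.

6.25 kHz, 23.25 kHz, 25.3 kHz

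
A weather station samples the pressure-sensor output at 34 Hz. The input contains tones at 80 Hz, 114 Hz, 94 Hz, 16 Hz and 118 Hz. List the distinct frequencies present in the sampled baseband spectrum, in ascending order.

8 Hz, 12 Hz, 16 Hz

fs/2 = 17 Hz.
80 Hz mod fs = 12 Hz.
12 Hz ≤ fs/2 = 17 Hz, appears at 12 Hz.
114 Hz mod fs = 12 Hz.
12 Hz ≤ fs/2 = 17 Hz, appears at 12 Hz.
94 Hz mod fs = 26 Hz.
26 Hz > fs/2 = 17 Hz, folds to fs − 26 Hz = 8 Hz.
16 Hz ≤ fs/2 = 17 Hz, passes unchanged.
118 Hz mod fs = 16 Hz.
16 Hz ≤ fs/2 = 17 Hz, appears at 16 Hz.
Distinct values: {8 Hz, 12 Hz, 16 Hz}.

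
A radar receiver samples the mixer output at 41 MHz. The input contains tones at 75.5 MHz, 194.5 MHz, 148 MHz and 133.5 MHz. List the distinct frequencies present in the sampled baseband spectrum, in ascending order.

6.5 MHz, 10.5 MHz, 16 MHz

fs/2 = 20.5 MHz.
75.5 MHz mod fs = 34.5 MHz.
34.5 MHz > fs/2 = 20.5 MHz, folds to fs − 34.5 MHz = 6.5 MHz.
194.5 MHz mod fs = 30.5 MHz.
30.5 MHz > fs/2 = 20.5 MHz, folds to fs − 30.5 MHz = 10.5 MHz.
148 MHz mod fs = 25 MHz.
25 MHz > fs/2 = 20.5 MHz, folds to fs − 25 MHz = 16 MHz.
133.5 MHz mod fs = 10.5 MHz.
10.5 MHz ≤ fs/2 = 20.5 MHz, appears at 10.5 MHz.
Distinct values: {6.5 MHz, 10.5 MHz, 16 MHz}.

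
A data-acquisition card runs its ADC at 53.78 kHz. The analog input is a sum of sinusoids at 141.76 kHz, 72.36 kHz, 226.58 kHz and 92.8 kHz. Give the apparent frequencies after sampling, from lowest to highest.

fs/2 = 26.89 kHz.
141.76 kHz mod fs = 34.2 kHz.
34.2 kHz > fs/2 = 26.89 kHz, folds to fs − 34.2 kHz = 19.58 kHz.
72.36 kHz mod fs = 18.58 kHz.
18.58 kHz ≤ fs/2 = 26.89 kHz, appears at 18.58 kHz.
226.58 kHz mod fs = 11.46 kHz.
11.46 kHz ≤ fs/2 = 26.89 kHz, appears at 11.46 kHz.
92.8 kHz mod fs = 39.02 kHz.
39.02 kHz > fs/2 = 26.89 kHz, folds to fs − 39.02 kHz = 14.76 kHz.
Distinct values: {11.46 kHz, 14.76 kHz, 18.58 kHz, 19.58 kHz}.

11.46 kHz, 14.76 kHz, 18.58 kHz, 19.58 kHz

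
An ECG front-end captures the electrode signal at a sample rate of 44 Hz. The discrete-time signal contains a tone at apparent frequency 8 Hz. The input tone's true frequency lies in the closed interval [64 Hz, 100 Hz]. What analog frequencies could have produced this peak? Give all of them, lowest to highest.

80 Hz, 96 Hz

Frequencies that alias to 8 Hz are k·fs ± 8 Hz for integer k ≥ 0.
k=0: 8 Hz.
k=1: 36 Hz, 52 Hz.
k=2: 80 Hz, 96 Hz.
k=3: 124 Hz, 140 Hz.
Within [64 Hz, 100 Hz]: 80 Hz, 96 Hz.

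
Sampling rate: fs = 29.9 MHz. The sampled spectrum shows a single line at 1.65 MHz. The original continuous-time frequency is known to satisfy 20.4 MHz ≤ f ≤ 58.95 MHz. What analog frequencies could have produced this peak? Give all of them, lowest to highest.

28.25 MHz, 31.55 MHz, 58.15 MHz

Frequencies that alias to 1.65 MHz are k·fs ± 1.65 MHz for integer k ≥ 0.
k=0: 1.65 MHz.
k=1: 28.25 MHz, 31.55 MHz.
k=2: 58.15 MHz, 61.45 MHz.
k=3: 88.05 MHz, 91.35 MHz.
Within [20.4 MHz, 58.95 MHz]: 28.25 MHz, 31.55 MHz, 58.15 MHz.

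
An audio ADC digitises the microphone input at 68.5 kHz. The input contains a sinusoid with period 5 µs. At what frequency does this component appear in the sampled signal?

T = 5 µs → f = 1/T = 200 kHz.
200 kHz mod fs = 63 kHz.
63 kHz > fs/2 = 34.25 kHz, folds to fs − 63 kHz = 5.5 kHz.

5.5 kHz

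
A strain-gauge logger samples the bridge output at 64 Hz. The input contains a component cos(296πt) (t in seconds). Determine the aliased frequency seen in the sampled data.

ω = 296π rad/s → f = ω/(2π) = 148 Hz.
148 Hz mod fs = 20 Hz.
20 Hz ≤ fs/2 = 32 Hz, appears at 20 Hz.

20 Hz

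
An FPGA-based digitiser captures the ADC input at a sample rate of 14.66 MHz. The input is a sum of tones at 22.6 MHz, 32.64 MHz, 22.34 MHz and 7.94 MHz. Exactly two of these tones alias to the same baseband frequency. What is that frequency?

fs/2 = 7.33 MHz.
22.6 MHz mod fs = 7.94 MHz.
7.94 MHz > fs/2 = 7.33 MHz, folds to fs − 7.94 MHz = 6.72 MHz.
32.64 MHz mod fs = 3.32 MHz.
3.32 MHz ≤ fs/2 = 7.33 MHz, appears at 3.32 MHz.
22.34 MHz mod fs = 7.68 MHz.
7.68 MHz > fs/2 = 7.33 MHz, folds to fs − 7.68 MHz = 6.98 MHz.
7.94 MHz > fs/2 = 7.33 MHz, folds to fs − 7.94 MHz = 6.72 MHz.
7.94 MHz and 22.6 MHz both map to 6.72 MHz.

6.72 MHz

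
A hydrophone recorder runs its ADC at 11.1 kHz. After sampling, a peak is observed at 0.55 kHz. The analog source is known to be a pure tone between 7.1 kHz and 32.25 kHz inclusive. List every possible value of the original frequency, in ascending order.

Frequencies that alias to 0.55 kHz are k·fs ± 0.55 kHz for integer k ≥ 0.
k=0: 0.55 kHz.
k=1: 10.55 kHz, 11.65 kHz.
k=2: 21.65 kHz, 22.75 kHz.
k=3: 32.75 kHz, 33.85 kHz.
Within [7.1 kHz, 32.25 kHz]: 10.55 kHz, 11.65 kHz, 21.65 kHz, 22.75 kHz.

10.55 kHz, 11.65 kHz, 21.65 kHz, 22.75 kHz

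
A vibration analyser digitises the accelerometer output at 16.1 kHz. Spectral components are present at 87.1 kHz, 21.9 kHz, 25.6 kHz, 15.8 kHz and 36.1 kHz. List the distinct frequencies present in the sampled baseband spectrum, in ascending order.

fs/2 = 8.05 kHz.
87.1 kHz mod fs = 6.6 kHz.
6.6 kHz ≤ fs/2 = 8.05 kHz, appears at 6.6 kHz.
21.9 kHz mod fs = 5.8 kHz.
5.8 kHz ≤ fs/2 = 8.05 kHz, appears at 5.8 kHz.
25.6 kHz mod fs = 9.5 kHz.
9.5 kHz > fs/2 = 8.05 kHz, folds to fs − 9.5 kHz = 6.6 kHz.
15.8 kHz > fs/2 = 8.05 kHz, folds to fs − 15.8 kHz = 0.3 kHz.
36.1 kHz mod fs = 3.9 kHz.
3.9 kHz ≤ fs/2 = 8.05 kHz, appears at 3.9 kHz.
Distinct values: {0.3 kHz, 3.9 kHz, 5.8 kHz, 6.6 kHz}.

0.3 kHz, 3.9 kHz, 5.8 kHz, 6.6 kHz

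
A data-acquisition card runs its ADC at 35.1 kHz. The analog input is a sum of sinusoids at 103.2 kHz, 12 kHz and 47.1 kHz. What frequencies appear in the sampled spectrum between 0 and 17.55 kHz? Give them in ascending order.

2.1 kHz, 12 kHz

fs/2 = 17.55 kHz.
103.2 kHz mod fs = 33 kHz.
33 kHz > fs/2 = 17.55 kHz, folds to fs − 33 kHz = 2.1 kHz.
12 kHz ≤ fs/2 = 17.55 kHz, passes unchanged.
47.1 kHz mod fs = 12 kHz.
12 kHz ≤ fs/2 = 17.55 kHz, appears at 12 kHz.
Distinct values: {2.1 kHz, 12 kHz}.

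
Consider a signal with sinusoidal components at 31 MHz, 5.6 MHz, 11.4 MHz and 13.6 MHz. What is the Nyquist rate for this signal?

Highest-frequency component: 31 MHz.
Nyquist rate = 2 × 31 MHz = 62 MHz.

62 MHz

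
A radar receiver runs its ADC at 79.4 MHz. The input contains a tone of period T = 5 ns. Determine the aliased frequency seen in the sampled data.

38.2 MHz

T = 5 ns → f = 1/T = 200 MHz.
200 MHz mod fs = 41.2 MHz.
41.2 MHz > fs/2 = 39.7 MHz, folds to fs − 41.2 MHz = 38.2 MHz.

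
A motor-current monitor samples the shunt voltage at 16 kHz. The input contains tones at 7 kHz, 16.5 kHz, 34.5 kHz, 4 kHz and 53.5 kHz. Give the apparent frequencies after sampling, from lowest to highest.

fs/2 = 8 kHz.
7 kHz ≤ fs/2 = 8 kHz, passes unchanged.
16.5 kHz mod fs = 0.5 kHz.
0.5 kHz ≤ fs/2 = 8 kHz, appears at 0.5 kHz.
34.5 kHz mod fs = 2.5 kHz.
2.5 kHz ≤ fs/2 = 8 kHz, appears at 2.5 kHz.
4 kHz ≤ fs/2 = 8 kHz, passes unchanged.
53.5 kHz mod fs = 5.5 kHz.
5.5 kHz ≤ fs/2 = 8 kHz, appears at 5.5 kHz.
Distinct values: {0.5 kHz, 2.5 kHz, 4 kHz, 5.5 kHz, 7 kHz}.

0.5 kHz, 2.5 kHz, 4 kHz, 5.5 kHz, 7 kHz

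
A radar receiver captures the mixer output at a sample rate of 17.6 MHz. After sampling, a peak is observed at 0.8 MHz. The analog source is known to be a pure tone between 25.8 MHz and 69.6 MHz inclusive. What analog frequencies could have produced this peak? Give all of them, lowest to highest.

Frequencies that alias to 0.8 MHz are k·fs ± 0.8 MHz for integer k ≥ 0.
k=0: 0.8 MHz.
k=1: 16.8 MHz, 18.4 MHz.
k=2: 34.4 MHz, 36 MHz.
k=3: 52 MHz, 53.6 MHz.
k=4: 69.6 MHz, 71.2 MHz.
k=5: 87.2 MHz, 88.8 MHz.
Within [25.8 MHz, 69.6 MHz]: 34.4 MHz, 36 MHz, 52 MHz, 53.6 MHz, 69.6 MHz.

34.4 MHz, 36 MHz, 52 MHz, 53.6 MHz, 69.6 MHz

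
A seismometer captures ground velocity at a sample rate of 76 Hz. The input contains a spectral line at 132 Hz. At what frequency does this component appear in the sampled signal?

132 Hz mod fs = 56 Hz.
56 Hz > fs/2 = 38 Hz, folds to fs − 56 Hz = 20 Hz.

20 Hz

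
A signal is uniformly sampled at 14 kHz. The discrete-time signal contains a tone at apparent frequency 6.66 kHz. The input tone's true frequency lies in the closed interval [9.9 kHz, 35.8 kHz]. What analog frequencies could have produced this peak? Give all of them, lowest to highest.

Frequencies that alias to 6.66 kHz are k·fs ± 6.66 kHz for integer k ≥ 0.
k=0: 6.66 kHz.
k=1: 7.34 kHz, 20.66 kHz.
k=2: 21.34 kHz, 34.66 kHz.
k=3: 35.34 kHz, 48.66 kHz.
k=4: 49.34 kHz, 62.66 kHz.
Within [9.9 kHz, 35.8 kHz]: 20.66 kHz, 21.34 kHz, 34.66 kHz, 35.34 kHz.

20.66 kHz, 21.34 kHz, 34.66 kHz, 35.34 kHz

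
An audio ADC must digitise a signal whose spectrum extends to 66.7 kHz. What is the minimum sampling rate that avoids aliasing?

133.4 kHz

Nyquist rate = 2 × 66.7 kHz = 133.4 kHz.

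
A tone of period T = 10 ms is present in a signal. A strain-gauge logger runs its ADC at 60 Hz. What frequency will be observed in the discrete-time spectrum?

T = 10 ms → f = 1/T = 100 Hz.
100 Hz mod fs = 40 Hz.
40 Hz > fs/2 = 30 Hz, folds to fs − 40 Hz = 20 Hz.

20 Hz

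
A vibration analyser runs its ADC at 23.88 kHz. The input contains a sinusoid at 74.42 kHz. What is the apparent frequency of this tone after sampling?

2.78 kHz

74.42 kHz mod fs = 2.78 kHz.
2.78 kHz ≤ fs/2 = 11.94 kHz, appears at 2.78 kHz.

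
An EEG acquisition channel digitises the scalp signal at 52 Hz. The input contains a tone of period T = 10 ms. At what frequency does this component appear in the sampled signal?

4 Hz

T = 10 ms → f = 1/T = 100 Hz.
100 Hz mod fs = 48 Hz.
48 Hz > fs/2 = 26 Hz, folds to fs − 48 Hz = 4 Hz.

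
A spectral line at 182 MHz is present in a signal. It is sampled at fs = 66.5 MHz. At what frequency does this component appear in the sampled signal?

17.5 MHz

182 MHz mod fs = 49 MHz.
49 MHz > fs/2 = 33.25 MHz, folds to fs − 49 MHz = 17.5 MHz.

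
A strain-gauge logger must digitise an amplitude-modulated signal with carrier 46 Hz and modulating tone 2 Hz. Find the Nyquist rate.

AM sidebands sit at fc ± fm = 44 Hz and 48 Hz.
Highest-frequency component: 48 Hz.
Nyquist rate = 2 × 48 Hz = 96 Hz.

96 Hz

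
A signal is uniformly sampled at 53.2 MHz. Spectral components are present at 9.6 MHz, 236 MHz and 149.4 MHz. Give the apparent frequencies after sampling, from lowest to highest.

9.6 MHz, 10.2 MHz, 23.2 MHz

fs/2 = 26.6 MHz.
9.6 MHz ≤ fs/2 = 26.6 MHz, passes unchanged.
236 MHz mod fs = 23.2 MHz.
23.2 MHz ≤ fs/2 = 26.6 MHz, appears at 23.2 MHz.
149.4 MHz mod fs = 43 MHz.
43 MHz > fs/2 = 26.6 MHz, folds to fs − 43 MHz = 10.2 MHz.
Distinct values: {9.6 MHz, 10.2 MHz, 23.2 MHz}.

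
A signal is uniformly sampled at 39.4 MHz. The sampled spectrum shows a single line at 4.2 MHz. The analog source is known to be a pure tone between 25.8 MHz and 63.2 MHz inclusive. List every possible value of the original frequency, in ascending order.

35.2 MHz, 43.6 MHz

Frequencies that alias to 4.2 MHz are k·fs ± 4.2 MHz for integer k ≥ 0.
k=0: 4.2 MHz.
k=1: 35.2 MHz, 43.6 MHz.
k=2: 74.6 MHz, 83 MHz.
Within [25.8 MHz, 63.2 MHz]: 35.2 MHz, 43.6 MHz.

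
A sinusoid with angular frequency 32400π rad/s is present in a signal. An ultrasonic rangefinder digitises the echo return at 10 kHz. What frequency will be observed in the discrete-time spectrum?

3.8 kHz

ω = 32400π rad/s → f = ω/(2π) = 16200 Hz = 16.2 kHz.
16.2 kHz mod fs = 6.2 kHz.
6.2 kHz > fs/2 = 5 kHz, folds to fs − 6.2 kHz = 3.8 kHz.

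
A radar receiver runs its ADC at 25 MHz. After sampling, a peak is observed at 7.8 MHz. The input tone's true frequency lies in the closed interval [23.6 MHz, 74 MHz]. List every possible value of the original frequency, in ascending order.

32.8 MHz, 42.2 MHz, 57.8 MHz, 67.2 MHz

Frequencies that alias to 7.8 MHz are k·fs ± 7.8 MHz for integer k ≥ 0.
k=0: 7.8 MHz.
k=1: 17.2 MHz, 32.8 MHz.
k=2: 42.2 MHz, 57.8 MHz.
k=3: 67.2 MHz, 82.8 MHz.
k=4: 92.2 MHz, 107.8 MHz.
Within [23.6 MHz, 74 MHz]: 32.8 MHz, 42.2 MHz, 57.8 MHz, 67.2 MHz.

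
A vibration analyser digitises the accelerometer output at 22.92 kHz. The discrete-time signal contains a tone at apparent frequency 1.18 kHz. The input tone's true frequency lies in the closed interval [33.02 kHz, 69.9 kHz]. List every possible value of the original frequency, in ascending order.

Frequencies that alias to 1.18 kHz are k·fs ± 1.18 kHz for integer k ≥ 0.
k=0: 1.18 kHz.
k=1: 21.74 kHz, 24.1 kHz.
k=2: 44.66 kHz, 47.02 kHz.
k=3: 67.58 kHz, 69.94 kHz.
k=4: 90.5 kHz, 92.86 kHz.
Within [33.02 kHz, 69.9 kHz]: 44.66 kHz, 47.02 kHz, 67.58 kHz.

44.66 kHz, 47.02 kHz, 67.58 kHz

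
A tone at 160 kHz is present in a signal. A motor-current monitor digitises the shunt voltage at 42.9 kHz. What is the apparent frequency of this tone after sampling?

160 kHz mod fs = 31.3 kHz.
31.3 kHz > fs/2 = 21.45 kHz, folds to fs − 31.3 kHz = 11.6 kHz.

11.6 kHz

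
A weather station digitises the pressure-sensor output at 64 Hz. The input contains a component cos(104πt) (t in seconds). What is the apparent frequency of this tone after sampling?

12 Hz

ω = 104π rad/s → f = ω/(2π) = 52 Hz.
52 Hz > fs/2 = 32 Hz, folds to fs − 52 Hz = 12 Hz.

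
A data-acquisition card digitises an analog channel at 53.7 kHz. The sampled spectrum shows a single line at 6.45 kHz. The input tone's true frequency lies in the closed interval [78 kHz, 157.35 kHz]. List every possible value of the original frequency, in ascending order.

Frequencies that alias to 6.45 kHz are k·fs ± 6.45 kHz for integer k ≥ 0.
k=0: 6.45 kHz.
k=1: 47.25 kHz, 60.15 kHz.
k=2: 100.95 kHz, 113.85 kHz.
k=3: 154.65 kHz, 167.55 kHz.
k=4: 208.35 kHz, 221.25 kHz.
Within [78 kHz, 157.35 kHz]: 100.95 kHz, 113.85 kHz, 154.65 kHz.

100.95 kHz, 113.85 kHz, 154.65 kHz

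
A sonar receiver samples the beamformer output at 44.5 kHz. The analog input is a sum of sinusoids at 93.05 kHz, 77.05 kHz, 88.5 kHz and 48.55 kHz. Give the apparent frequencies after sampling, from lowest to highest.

0.5 kHz, 4.05 kHz, 11.95 kHz

fs/2 = 22.25 kHz.
93.05 kHz mod fs = 4.05 kHz.
4.05 kHz ≤ fs/2 = 22.25 kHz, appears at 4.05 kHz.
77.05 kHz mod fs = 32.55 kHz.
32.55 kHz > fs/2 = 22.25 kHz, folds to fs − 32.55 kHz = 11.95 kHz.
88.5 kHz mod fs = 44 kHz.
44 kHz > fs/2 = 22.25 kHz, folds to fs − 44 kHz = 0.5 kHz.
48.55 kHz mod fs = 4.05 kHz.
4.05 kHz ≤ fs/2 = 22.25 kHz, appears at 4.05 kHz.
Distinct values: {0.5 kHz, 4.05 kHz, 11.95 kHz}.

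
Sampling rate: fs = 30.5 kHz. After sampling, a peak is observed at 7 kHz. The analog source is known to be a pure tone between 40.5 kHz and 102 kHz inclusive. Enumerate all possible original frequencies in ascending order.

Frequencies that alias to 7 kHz are k·fs ± 7 kHz for integer k ≥ 0.
k=0: 7 kHz.
k=1: 23.5 kHz, 37.5 kHz.
k=2: 54 kHz, 68 kHz.
k=3: 84.5 kHz, 98.5 kHz.
k=4: 115 kHz, 129 kHz.
Within [40.5 kHz, 102 kHz]: 54 kHz, 68 kHz, 84.5 kHz, 98.5 kHz.

54 kHz, 68 kHz, 84.5 kHz, 98.5 kHz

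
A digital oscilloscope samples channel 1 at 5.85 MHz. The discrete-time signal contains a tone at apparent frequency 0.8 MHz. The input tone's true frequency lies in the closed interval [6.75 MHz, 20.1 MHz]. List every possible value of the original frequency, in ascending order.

10.9 MHz, 12.5 MHz, 16.75 MHz, 18.35 MHz

Frequencies that alias to 0.8 MHz are k·fs ± 0.8 MHz for integer k ≥ 0.
k=0: 0.8 MHz.
k=1: 5.05 MHz, 6.65 MHz.
k=2: 10.9 MHz, 12.5 MHz.
k=3: 16.75 MHz, 18.35 MHz.
k=4: 22.6 MHz, 24.2 MHz.
Within [6.75 MHz, 20.1 MHz]: 10.9 MHz, 12.5 MHz, 16.75 MHz, 18.35 MHz.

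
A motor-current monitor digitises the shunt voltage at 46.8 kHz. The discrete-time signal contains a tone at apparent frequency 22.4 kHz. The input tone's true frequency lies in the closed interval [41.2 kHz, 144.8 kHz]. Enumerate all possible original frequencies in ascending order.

Frequencies that alias to 22.4 kHz are k·fs ± 22.4 kHz for integer k ≥ 0.
k=0: 22.4 kHz.
k=1: 24.4 kHz, 69.2 kHz.
k=2: 71.2 kHz, 116 kHz.
k=3: 118 kHz, 162.8 kHz.
k=4: 164.8 kHz, 209.6 kHz.
Within [41.2 kHz, 144.8 kHz]: 69.2 kHz, 71.2 kHz, 116 kHz, 118 kHz.

69.2 kHz, 71.2 kHz, 116 kHz, 118 kHz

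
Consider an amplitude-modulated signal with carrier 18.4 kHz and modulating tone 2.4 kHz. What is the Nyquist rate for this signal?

41.6 kHz

AM sidebands sit at fc ± fm = 16 kHz and 20.8 kHz.
Highest-frequency component: 20.8 kHz.
Nyquist rate = 2 × 20.8 kHz = 41.6 kHz.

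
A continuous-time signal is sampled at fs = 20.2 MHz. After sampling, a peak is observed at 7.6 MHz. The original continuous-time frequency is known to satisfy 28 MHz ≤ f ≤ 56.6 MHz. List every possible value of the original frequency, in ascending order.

Frequencies that alias to 7.6 MHz are k·fs ± 7.6 MHz for integer k ≥ 0.
k=0: 7.6 MHz.
k=1: 12.6 MHz, 27.8 MHz.
k=2: 32.8 MHz, 48 MHz.
k=3: 53 MHz, 68.2 MHz.
k=4: 73.2 MHz, 88.4 MHz.
Within [28 MHz, 56.6 MHz]: 32.8 MHz, 48 MHz, 53 MHz.

32.8 MHz, 48 MHz, 53 MHz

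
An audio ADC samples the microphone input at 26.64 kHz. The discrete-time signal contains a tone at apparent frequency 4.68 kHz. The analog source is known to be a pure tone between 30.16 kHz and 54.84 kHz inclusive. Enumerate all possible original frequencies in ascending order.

31.32 kHz, 48.6 kHz

Frequencies that alias to 4.68 kHz are k·fs ± 4.68 kHz for integer k ≥ 0.
k=0: 4.68 kHz.
k=1: 21.96 kHz, 31.32 kHz.
k=2: 48.6 kHz, 57.96 kHz.
k=3: 75.24 kHz, 84.6 kHz.
Within [30.16 kHz, 54.84 kHz]: 31.32 kHz, 48.6 kHz.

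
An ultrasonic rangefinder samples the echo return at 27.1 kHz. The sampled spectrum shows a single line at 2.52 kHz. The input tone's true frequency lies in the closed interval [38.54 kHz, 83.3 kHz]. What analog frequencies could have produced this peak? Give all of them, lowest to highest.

51.68 kHz, 56.72 kHz, 78.78 kHz

Frequencies that alias to 2.52 kHz are k·fs ± 2.52 kHz for integer k ≥ 0.
k=0: 2.52 kHz.
k=1: 24.58 kHz, 29.62 kHz.
k=2: 51.68 kHz, 56.72 kHz.
k=3: 78.78 kHz, 83.82 kHz.
k=4: 105.88 kHz, 110.92 kHz.
Within [38.54 kHz, 83.3 kHz]: 51.68 kHz, 56.72 kHz, 78.78 kHz.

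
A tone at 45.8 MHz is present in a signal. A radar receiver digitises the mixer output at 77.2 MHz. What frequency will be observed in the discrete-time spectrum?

45.8 MHz > fs/2 = 38.6 MHz, folds to fs − 45.8 MHz = 31.4 MHz.

31.4 MHz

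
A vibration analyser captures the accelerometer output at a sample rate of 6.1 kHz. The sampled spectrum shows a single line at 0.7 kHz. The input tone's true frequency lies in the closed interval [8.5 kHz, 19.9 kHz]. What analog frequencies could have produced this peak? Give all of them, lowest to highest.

Frequencies that alias to 0.7 kHz are k·fs ± 0.7 kHz for integer k ≥ 0.
k=0: 0.7 kHz.
k=1: 5.4 kHz, 6.8 kHz.
k=2: 11.5 kHz, 12.9 kHz.
k=3: 17.6 kHz, 19 kHz.
k=4: 23.7 kHz, 25.1 kHz.
Within [8.5 kHz, 19.9 kHz]: 11.5 kHz, 12.9 kHz, 17.6 kHz, 19 kHz.

11.5 kHz, 12.9 kHz, 17.6 kHz, 19 kHz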